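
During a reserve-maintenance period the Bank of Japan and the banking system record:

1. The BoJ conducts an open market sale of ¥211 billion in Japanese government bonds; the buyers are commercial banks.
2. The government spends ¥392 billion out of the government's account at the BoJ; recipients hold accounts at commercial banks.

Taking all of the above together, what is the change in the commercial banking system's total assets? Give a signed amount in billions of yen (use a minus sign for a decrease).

BoJ balance sheet:
  Assets:      Securities −¥211B
  Liabilities: Bank reserves +¥181B, Government deposits −¥392B
Commercial banking system:
  Assets:      Reserves at CB +¥181B, Securities +¥211B
  Liabilities: Checkable deposits +¥392B
Change in total bank assets = +¥392 billion.

+¥392 billion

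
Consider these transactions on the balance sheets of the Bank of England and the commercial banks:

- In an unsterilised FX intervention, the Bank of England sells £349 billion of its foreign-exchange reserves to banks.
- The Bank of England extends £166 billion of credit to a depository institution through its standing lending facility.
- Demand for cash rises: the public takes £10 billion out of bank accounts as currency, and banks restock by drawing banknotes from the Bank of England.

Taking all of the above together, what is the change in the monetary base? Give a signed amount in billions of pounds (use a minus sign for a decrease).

Bank of England balance sheet:
  Assets:      Loans to banks +£166B, Foreign assets −£349B
  Liabilities: Bank reserves −£193B, Currency in circulation +£10B
Commercial banking system:
  Assets:      Reserves at CB −£193B, Foreign assets +£349B
  Liabilities: Checkable deposits −£10B, Borrowings from CB +£166B
Monetary base = currency + reserves: +£10B + (−£193B) = -£183 billion.

-£183 billion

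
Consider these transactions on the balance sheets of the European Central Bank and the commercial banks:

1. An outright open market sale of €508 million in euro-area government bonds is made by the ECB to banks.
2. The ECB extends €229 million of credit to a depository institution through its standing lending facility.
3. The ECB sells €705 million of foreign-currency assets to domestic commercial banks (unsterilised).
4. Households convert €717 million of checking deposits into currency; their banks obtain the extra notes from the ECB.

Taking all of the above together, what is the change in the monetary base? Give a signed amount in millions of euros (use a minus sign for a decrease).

-€984 million

ECB balance sheet:
  Assets:      Securities −€508M, Loans to banks +€229M, Foreign assets −€705M
  Liabilities: Bank reserves −€1701M, Currency in circulation +€717M
Commercial banking system:
  Assets:      Reserves at CB −€1701M, Securities +€508M, Foreign assets +€705M
  Liabilities: Checkable deposits −€717M, Borrowings from CB +€229M
Monetary base = currency + reserves: +€717M + (−€1701M) = -€984 million.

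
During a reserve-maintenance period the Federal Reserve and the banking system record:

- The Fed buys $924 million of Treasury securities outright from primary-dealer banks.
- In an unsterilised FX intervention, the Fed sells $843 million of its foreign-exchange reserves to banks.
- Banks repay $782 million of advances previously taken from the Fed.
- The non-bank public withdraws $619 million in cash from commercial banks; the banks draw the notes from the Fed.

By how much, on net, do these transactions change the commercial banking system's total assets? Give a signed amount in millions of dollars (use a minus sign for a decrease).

-$1401 million

Fed balance sheet:
  Assets:      Securities +$924M, Loans to banks −$782M, Foreign assets −$843M
  Liabilities: Bank reserves −$1320M, Currency in circulation +$619M
Commercial banking system:
  Assets:      Reserves at CB −$1320M, Securities −$924M, Foreign assets +$843M
  Liabilities: Checkable deposits −$619M, Borrowings from CB −$782M
Change in total bank assets = -$1401 million.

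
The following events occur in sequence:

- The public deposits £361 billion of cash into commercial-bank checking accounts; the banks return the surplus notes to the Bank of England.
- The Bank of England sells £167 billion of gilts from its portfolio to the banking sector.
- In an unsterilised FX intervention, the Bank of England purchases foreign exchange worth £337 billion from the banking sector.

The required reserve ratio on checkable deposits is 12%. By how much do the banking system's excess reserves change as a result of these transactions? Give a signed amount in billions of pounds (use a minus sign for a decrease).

+£487.68 billion

Currency deposit £361 billion: reserves +£361B, deposits +£361B.
OMO sale (to banks) £167 billion: reserves −£167B, deposits 0.
FX purchase £337 billion: reserves +£337B, deposits 0.
Totals: Δreserves = +£531B, Δdeposits = +£361B.
Δrequired reserves = 12% × +£361B = +£43.32B.
Δexcess reserves = Δreserves − Δrequired = +£531B − (+£43.32B) = +£487.68 billion.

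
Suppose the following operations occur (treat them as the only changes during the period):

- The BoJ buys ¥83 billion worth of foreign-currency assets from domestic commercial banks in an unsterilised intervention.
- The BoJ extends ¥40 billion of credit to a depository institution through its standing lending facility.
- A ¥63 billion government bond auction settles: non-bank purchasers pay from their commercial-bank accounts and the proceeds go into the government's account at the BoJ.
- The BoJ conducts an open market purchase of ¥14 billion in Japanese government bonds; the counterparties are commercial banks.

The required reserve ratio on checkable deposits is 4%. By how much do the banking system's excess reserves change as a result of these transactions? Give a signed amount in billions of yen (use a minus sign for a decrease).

FX purchase ¥83 billion: reserves +¥83B, deposits 0.
Discount-window loan ¥40 billion: reserves +¥40B, deposits 0.
Government account inflow ¥63 billion: reserves −¥63B, deposits −¥63B.
OMO purchase (from banks) ¥14 billion: reserves +¥14B, deposits 0.
Totals: Δreserves = +¥74B, Δdeposits = −¥63B.
Δrequired reserves = 4% × −¥63B = −¥2.52B.
Δexcess reserves = Δreserves − Δrequired = +¥74B − (−¥2.52B) = +¥76.52 billion.

+¥76.52 billion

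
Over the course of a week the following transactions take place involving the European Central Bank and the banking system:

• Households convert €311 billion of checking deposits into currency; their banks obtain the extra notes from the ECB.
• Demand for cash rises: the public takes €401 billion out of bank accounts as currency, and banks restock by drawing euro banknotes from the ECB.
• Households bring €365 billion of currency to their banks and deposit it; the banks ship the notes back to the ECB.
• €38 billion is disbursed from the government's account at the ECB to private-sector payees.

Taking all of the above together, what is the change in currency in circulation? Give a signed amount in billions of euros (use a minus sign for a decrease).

+€347 billion

Currency withdrawal €311 billion: notes leave the central bank → +€311B.
Currency withdrawal €401 billion: notes leave the central bank → +€401B.
Currency deposit €365 billion: notes return to the central bank → −€365B.
Government spending €38 billion: no currency enters or leaves circulation → 0.
Net: 311 + 401 − 365 + 0 = +€347 billion.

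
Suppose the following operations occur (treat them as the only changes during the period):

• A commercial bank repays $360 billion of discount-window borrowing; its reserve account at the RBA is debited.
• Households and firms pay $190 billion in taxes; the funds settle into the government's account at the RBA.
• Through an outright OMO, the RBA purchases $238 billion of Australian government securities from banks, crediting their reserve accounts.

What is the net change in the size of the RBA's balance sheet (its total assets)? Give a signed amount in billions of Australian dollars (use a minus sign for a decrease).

-$122 billion

Discount-window repayment $360 billion: an RBA asset is shed → −$360B.
Government account inflow $190 billion: only the composition of liabilities changes → 0.
OMO purchase (from banks) $238 billion: an RBA asset is acquired → +$238B.
Net: −360 + 0 + 238 = -$122 billion.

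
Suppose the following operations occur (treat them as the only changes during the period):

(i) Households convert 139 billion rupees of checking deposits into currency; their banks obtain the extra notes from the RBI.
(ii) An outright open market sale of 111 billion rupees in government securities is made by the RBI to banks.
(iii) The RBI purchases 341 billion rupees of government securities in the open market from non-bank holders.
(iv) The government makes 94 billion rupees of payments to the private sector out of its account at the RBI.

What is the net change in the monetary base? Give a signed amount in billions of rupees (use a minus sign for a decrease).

+324 billion

Currency withdrawal 139 billion rupees: just a shift between currency and reserves — both are base money → 0.
OMO sale (to banks) 111 billion rupees: RBI balance sheet contracts → −111B.
Asset purchase (from non-banks) 341 billion rupees: RBI balance sheet expands → +341B.
Government spending 94 billion rupees: a non-base liability converts back to reserves → +94B.
Net: 0 − 111 + 341 + 94 = +324 billion.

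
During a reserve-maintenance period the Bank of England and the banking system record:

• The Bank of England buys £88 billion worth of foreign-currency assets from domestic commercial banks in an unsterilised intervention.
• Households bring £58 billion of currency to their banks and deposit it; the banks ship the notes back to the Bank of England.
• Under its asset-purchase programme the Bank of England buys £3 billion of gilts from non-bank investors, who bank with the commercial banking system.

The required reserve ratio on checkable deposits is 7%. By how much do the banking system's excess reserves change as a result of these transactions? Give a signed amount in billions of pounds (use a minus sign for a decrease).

+£144.73 billion

FX purchase £88 billion: reserves +£88B, deposits 0.
Currency deposit £58 billion: reserves +£58B, deposits +£58B.
Asset purchase (from non-banks) £3 billion: reserves +£3B, deposits +£3B.
Totals: Δreserves = +£149B, Δdeposits = +£61B.
Δrequired reserves = 7% × +£61B = +£4.27B.
Δexcess reserves = Δreserves − Δrequired = +£149B − (+£4.27B) = +£144.73 billion.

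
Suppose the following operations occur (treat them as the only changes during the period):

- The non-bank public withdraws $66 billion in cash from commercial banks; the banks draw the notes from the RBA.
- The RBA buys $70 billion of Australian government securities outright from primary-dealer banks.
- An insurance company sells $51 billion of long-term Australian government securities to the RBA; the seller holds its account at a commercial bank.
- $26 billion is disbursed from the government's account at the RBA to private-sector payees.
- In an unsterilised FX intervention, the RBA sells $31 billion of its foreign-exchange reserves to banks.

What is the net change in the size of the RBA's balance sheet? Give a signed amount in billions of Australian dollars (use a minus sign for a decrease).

+$90 billion

RBA balance sheet:
  Assets:      Securities +$121B, Foreign assets −$31B
  Liabilities: Bank reserves +$50B, Currency in circulation +$66B, Government deposits −$26B
Change in total RBA assets = +$90 billion.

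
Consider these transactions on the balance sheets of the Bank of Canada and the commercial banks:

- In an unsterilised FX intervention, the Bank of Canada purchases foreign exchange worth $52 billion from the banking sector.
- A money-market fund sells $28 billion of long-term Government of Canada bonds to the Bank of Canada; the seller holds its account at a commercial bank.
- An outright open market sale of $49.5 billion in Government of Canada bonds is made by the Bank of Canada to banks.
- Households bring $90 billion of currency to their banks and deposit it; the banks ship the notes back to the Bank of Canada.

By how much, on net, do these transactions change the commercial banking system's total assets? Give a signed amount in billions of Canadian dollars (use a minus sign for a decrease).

+$118 billion

FX purchase $52 billion: just an asset swap on bank balance sheets → 0.
Asset purchase (from non-banks) $28 billion: bank balance sheets expand → +$28B.
OMO sale (to banks) $49.5 billion: just an asset swap on bank balance sheets → 0.
Currency deposit $90 billion: bank balance sheets expand → +$90B.
Net: 0 + 28 + 0 + 90 = +$118 billion.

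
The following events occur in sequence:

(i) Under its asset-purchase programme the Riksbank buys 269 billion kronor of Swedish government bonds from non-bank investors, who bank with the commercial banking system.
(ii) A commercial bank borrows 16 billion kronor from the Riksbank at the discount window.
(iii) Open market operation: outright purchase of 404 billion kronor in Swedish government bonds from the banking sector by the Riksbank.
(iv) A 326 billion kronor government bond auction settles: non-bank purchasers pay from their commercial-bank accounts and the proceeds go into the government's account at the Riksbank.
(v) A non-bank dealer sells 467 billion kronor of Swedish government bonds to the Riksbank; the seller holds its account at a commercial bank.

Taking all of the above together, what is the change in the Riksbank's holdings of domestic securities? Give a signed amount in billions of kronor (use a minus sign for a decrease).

Asset purchase (from non-banks) 269 billion kronor: securities added to the Riksbank's portfolio → +269B.
Discount-window loan 16 billion kronor: the Riksbank's securities portfolio is untouched → 0.
OMO purchase (from banks) 404 billion kronor: securities added to the Riksbank's portfolio → +404B.
Government account inflow 326 billion kronor: the Riksbank's securities portfolio is untouched → 0.
Asset purchase (from non-banks) 467 billion kronor: securities added to the Riksbank's portfolio → +467B.
Net: 269 + 0 + 404 + 0 + 467 = +1140 billion.

+1140 billion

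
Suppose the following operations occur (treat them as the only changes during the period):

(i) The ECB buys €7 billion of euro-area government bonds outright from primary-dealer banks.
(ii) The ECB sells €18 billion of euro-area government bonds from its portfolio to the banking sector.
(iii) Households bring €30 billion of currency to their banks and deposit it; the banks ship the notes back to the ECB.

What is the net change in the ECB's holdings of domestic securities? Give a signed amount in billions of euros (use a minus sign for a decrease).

-€11 billion

ECB balance sheet:
  Assets:      Securities −€11B
  Liabilities: Bank reserves +€19B, Currency in circulation −€30B
Commercial banking system:
  Assets:      Reserves at CB +€19B, Securities +€11B
  Liabilities: Checkable deposits +€30B
So the change in the ECB's holdings of domestic securities is -€11 billion.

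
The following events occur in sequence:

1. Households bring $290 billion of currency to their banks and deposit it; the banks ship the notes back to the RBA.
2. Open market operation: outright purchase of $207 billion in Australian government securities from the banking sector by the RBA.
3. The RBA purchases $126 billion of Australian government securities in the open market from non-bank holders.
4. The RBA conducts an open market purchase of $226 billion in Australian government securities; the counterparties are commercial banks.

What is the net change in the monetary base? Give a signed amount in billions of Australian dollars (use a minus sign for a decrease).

+$559 billion

Currency deposit $290 billion: just a shift between currency and reserves — both are base money → 0.
OMO purchase (from banks) $207 billion: RBA balance sheet expands → +$207B.
Asset purchase (from non-banks) $126 billion: RBA balance sheet expands → +$126B.
OMO purchase (from banks) $226 billion: RBA balance sheet expands → +$226B.
Net: 0 + 207 + 126 + 226 = +$559 billion.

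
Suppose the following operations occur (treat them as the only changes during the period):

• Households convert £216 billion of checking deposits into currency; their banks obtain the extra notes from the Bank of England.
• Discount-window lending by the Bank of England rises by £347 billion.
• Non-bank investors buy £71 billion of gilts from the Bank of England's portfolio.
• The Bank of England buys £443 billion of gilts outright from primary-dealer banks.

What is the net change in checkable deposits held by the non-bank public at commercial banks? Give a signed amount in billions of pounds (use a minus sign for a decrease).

-£287 billion

Currency withdrawal £216 billion: non-bank counterparties' bank balances fall → −£216B.
Discount-window loan £347 billion: the counterparty is a bank, so public deposits are unchanged → 0.
Asset sale (to non-banks) £71 billion: non-bank counterparties' bank balances fall → −£71B.
OMO purchase (from banks) £443 billion: the counterparty is a bank, so public deposits are unchanged → 0.
Net: −216 + 0 − 71 + 0 = -£287 billion.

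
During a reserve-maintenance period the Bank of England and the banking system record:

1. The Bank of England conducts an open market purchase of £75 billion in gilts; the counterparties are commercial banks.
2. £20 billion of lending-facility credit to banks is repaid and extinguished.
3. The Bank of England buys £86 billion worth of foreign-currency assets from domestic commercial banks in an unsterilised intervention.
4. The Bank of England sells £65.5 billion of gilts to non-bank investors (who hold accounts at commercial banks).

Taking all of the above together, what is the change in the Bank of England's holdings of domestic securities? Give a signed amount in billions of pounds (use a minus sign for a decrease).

OMO purchase (from banks) £75 billion: securities added to the Bank of England's portfolio → +£75B.
Discount-window repayment £20 billion: the Bank of England's securities portfolio is untouched → 0.
FX purchase £86 billion: the Bank of England's securities portfolio is untouched → 0.
Asset sale (to non-banks) £65.5 billion: securities removed from the Bank of England's portfolio → −£65.5B.
Net: 75 + 0 + 0 − 65.5 = +£9.5 billion.

+£9.5 billion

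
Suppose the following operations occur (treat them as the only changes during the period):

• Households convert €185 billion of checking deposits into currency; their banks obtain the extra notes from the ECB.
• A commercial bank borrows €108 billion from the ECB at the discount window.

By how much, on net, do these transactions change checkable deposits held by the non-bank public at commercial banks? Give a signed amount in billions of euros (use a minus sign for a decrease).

-€185 billion

ECB balance sheet:
  Assets:      Loans to banks +€108B
  Liabilities: Bank reserves −€77B, Currency in circulation +€185B
Commercial banking system:
  Assets:      Reserves at CB −€77B
  Liabilities: Checkable deposits −€185B, Borrowings from CB +€108B
So the change in checkable deposits held by the non-bank public at commercial banks is -€185 billion.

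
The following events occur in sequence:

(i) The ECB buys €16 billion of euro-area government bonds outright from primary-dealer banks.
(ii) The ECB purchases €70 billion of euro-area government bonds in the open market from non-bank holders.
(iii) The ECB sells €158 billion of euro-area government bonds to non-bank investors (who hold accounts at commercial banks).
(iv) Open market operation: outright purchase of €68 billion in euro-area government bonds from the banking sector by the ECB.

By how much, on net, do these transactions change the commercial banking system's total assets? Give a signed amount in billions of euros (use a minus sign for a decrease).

ECB balance sheet:
  Assets:      Securities −€4B
  Liabilities: Bank reserves −€4B
Commercial banking system:
  Assets:      Reserves at CB −€4B, Securities −€84B
  Liabilities: Checkable deposits −€88B
Change in total bank assets = -€88 billion.

-€88 billion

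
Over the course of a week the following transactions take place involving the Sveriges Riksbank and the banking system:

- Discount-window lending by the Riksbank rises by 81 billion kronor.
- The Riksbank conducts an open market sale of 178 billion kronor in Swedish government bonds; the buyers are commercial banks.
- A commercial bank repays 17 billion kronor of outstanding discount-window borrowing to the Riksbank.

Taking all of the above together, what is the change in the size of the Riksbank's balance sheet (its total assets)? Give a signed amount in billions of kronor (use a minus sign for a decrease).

-114 billion

Riksbank balance sheet:
  Assets:      Securities −178B, Loans to banks +64B
  Liabilities: Bank reserves −114B
Commercial banking system:
  Assets:      Reserves at CB −114B, Securities +178B
  Liabilities: Borrowings from CB +64B
Change in total Riksbank assets = -114 billion.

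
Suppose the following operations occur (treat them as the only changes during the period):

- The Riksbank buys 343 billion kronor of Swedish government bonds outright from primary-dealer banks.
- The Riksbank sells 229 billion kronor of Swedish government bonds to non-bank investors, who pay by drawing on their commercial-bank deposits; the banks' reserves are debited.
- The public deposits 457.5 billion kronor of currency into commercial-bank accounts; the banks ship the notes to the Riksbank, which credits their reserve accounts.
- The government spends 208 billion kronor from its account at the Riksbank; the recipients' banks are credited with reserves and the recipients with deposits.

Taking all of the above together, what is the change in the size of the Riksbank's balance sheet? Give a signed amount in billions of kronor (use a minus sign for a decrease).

Riksbank balance sheet:
  Assets:      Securities +114B
  Liabilities: Bank reserves +779.5B, Currency in circulation −457.5B, Government deposits −208B
Change in total Riksbank assets = +114 billion.

+114 billion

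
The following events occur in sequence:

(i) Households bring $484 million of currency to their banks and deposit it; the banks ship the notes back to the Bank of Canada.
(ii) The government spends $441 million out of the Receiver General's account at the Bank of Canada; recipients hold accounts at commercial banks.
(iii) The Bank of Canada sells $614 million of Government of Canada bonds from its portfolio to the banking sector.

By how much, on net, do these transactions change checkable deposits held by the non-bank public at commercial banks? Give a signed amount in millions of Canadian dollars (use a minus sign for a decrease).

Currency deposit $484 million: non-bank counterparties' bank balances rise → +$484M.
Government spending $441 million: non-bank counterparties' bank balances rise → +$441M.
OMO sale (to banks) $614 million: the counterparty is a bank, so public deposits are unchanged → 0.
Net: 484 + 441 + 0 = +$925 million.

+$925 million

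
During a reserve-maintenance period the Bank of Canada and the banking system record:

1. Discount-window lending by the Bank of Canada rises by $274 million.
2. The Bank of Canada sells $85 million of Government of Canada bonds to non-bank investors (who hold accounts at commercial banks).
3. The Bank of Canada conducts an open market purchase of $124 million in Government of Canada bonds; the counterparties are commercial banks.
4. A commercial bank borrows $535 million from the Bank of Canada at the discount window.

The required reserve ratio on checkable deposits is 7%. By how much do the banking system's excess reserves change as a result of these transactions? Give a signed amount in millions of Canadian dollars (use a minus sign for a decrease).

Discount-window loan $274 million: reserves +$274M, deposits 0.
Asset sale (to non-banks) $85 million: reserves −$85M, deposits −$85M.
OMO purchase (from banks) $124 million: reserves +$124M, deposits 0.
Discount-window loan $535 million: reserves +$535M, deposits 0.
Totals: Δreserves = +$848M, Δdeposits = −$85M.
Δrequired reserves = 7% × −$85M = −$5.95M.
Δexcess reserves = Δreserves − Δrequired = +$848M − (−$5.95M) = +$853.95 million.

+$853.95 million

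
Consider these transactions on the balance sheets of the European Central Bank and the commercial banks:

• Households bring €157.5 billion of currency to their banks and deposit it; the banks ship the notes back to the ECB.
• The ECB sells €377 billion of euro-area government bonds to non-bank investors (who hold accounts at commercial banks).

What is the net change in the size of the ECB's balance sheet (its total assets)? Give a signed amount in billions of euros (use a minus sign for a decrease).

-€377 billion

Currency deposit €157.5 billion: only the composition of liabilities changes → 0.
Asset sale (to non-banks) €377 billion: an ECB asset is shed → −€377B.
Net: 0 − 377 = -€377 billion.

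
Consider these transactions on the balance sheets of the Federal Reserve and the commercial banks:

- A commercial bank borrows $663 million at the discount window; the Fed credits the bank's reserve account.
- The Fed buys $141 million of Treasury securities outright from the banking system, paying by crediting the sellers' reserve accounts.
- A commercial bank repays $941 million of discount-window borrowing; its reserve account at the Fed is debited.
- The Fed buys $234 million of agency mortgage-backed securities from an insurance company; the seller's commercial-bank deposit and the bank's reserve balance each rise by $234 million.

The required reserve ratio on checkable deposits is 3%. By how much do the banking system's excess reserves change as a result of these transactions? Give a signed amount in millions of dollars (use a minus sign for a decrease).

+$89.98 million

Discount-window loan $663 million: reserves +$663M, deposits 0.
OMO purchase (from banks) $141 million: reserves +$141M, deposits 0.
Discount-window repayment $941 million: reserves −$941M, deposits 0.
Asset purchase (from non-banks) $234 million: reserves +$234M, deposits +$234M.
Totals: Δreserves = +$97M, Δdeposits = +$234M.
Δrequired reserves = 3% × +$234M = +$7.02M.
Δexcess reserves = Δreserves − Δrequired = +$97M − (+$7.02M) = +$89.98 million.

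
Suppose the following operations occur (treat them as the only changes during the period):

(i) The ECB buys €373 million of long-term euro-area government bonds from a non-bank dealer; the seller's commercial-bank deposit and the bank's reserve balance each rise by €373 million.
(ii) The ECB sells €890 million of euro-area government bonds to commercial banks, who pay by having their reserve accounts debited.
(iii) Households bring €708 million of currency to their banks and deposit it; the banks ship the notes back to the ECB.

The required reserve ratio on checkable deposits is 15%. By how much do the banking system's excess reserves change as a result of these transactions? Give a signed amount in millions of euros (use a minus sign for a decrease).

+€28.85 million

Asset purchase (from non-banks) €373 million: reserves +€373M, deposits +€373M.
OMO sale (to banks) €890 million: reserves −€890M, deposits 0.
Currency deposit €708 million: reserves +€708M, deposits +€708M.
Totals: Δreserves = +€191M, Δdeposits = +€1081M.
Δrequired reserves = 15% × +€1081M = +€162.15M.
Δexcess reserves = Δreserves − Δrequired = +€191M − (+€162.15M) = +€28.85 million.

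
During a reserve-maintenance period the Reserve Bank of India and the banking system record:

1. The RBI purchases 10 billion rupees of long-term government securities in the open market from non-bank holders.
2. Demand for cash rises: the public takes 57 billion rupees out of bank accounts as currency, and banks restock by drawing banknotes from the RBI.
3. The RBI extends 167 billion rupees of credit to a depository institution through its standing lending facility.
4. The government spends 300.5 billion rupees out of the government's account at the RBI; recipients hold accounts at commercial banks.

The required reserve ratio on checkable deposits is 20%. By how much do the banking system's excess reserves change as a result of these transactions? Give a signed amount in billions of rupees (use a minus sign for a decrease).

Asset purchase (from non-banks) 10 billion rupees: reserves +10B, deposits +10B.
Currency withdrawal 57 billion rupees: reserves −57B, deposits −57B.
Discount-window loan 167 billion rupees: reserves +167B, deposits 0.
Government spending 300.5 billion rupees: reserves +300.5B, deposits +300.5B.
Totals: Δreserves = +420.5B, Δdeposits = +253.5B.
Δrequired reserves = 20% × +253.5B = +50.7B.
Δexcess reserves = Δreserves − Δrequired = +420.5B − (+50.7B) = +369.8 billion.

+369.8 billion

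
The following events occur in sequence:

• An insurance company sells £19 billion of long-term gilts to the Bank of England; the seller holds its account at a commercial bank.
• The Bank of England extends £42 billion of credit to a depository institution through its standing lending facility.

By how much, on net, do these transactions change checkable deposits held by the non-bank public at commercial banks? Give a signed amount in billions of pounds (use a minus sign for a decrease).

+£19 billion

Bank of England balance sheet:
  Assets:      Securities +£19B, Loans to banks +£42B
  Liabilities: Bank reserves +£61B
Commercial banking system:
  Assets:      Reserves at CB +£61B
  Liabilities: Checkable deposits +£19B, Borrowings from CB +£42B
So the change in checkable deposits held by the non-bank public at commercial banks is +£19 billion.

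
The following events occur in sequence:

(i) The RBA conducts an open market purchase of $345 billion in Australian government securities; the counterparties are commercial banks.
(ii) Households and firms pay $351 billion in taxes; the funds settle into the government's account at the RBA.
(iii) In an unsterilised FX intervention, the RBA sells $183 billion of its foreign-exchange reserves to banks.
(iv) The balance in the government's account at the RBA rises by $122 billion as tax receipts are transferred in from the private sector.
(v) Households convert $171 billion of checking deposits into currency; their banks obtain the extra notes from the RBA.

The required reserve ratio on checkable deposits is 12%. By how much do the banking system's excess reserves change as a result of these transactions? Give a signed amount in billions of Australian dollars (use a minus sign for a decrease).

OMO purchase (from banks) $345 billion: reserves +$345B, deposits 0.
Government account inflow $351 billion: reserves −$351B, deposits −$351B.
FX sale $183 billion: reserves −$183B, deposits 0.
Government account inflow $122 billion: reserves −$122B, deposits −$122B.
Currency withdrawal $171 billion: reserves −$171B, deposits −$171B.
Totals: Δreserves = −$482B, Δdeposits = −$644B.
Δrequired reserves = 12% × −$644B = −$77.28B.
Δexcess reserves = Δreserves − Δrequired = −$482B − (−$77.28B) = -$404.72 billion.

-$404.72 billion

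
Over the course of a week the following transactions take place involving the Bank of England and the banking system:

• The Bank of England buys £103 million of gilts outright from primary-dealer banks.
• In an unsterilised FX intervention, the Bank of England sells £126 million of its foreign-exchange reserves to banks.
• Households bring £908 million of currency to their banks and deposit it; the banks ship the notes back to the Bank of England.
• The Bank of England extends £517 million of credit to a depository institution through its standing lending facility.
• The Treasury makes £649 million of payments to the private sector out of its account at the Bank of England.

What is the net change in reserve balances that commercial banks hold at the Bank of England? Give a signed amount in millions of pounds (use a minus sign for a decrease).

Bank of England balance sheet:
  Assets:      Securities +£103M, Loans to banks +£517M, Foreign assets −£126M
  Liabilities: Bank reserves +£2051M, Currency in circulation −£908M, Government deposits −£649M
So the change in reserve balances that commercial banks hold at the Bank of England is +£2051 million.

+£2051 million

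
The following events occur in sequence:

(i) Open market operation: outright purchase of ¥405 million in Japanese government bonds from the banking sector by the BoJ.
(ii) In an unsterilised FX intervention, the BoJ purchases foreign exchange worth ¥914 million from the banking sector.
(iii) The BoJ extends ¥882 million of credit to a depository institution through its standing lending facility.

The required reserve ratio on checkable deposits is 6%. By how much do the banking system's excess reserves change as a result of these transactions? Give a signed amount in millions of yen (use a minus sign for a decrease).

+¥2201 million

OMO purchase (from banks) ¥405 million: reserves +¥405M, deposits 0.
FX purchase ¥914 million: reserves +¥914M, deposits 0.
Discount-window loan ¥882 million: reserves +¥882M, deposits 0.
Totals: Δreserves = +¥2201M, Δdeposits = 0.
Δrequired reserves = 6% × 0 = 0.
Δexcess reserves = Δreserves − Δrequired = +¥2201M − (0) = +¥2201 million.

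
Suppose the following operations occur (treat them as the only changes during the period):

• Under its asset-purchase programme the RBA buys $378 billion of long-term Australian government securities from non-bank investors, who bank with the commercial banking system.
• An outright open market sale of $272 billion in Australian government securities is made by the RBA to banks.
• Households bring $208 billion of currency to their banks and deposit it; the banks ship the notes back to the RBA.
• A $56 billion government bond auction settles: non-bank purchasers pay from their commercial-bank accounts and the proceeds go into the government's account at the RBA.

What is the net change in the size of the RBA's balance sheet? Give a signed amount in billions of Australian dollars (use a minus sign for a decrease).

Asset purchase (from non-banks) $378 billion: an RBA asset is acquired → +$378B.
OMO sale (to banks) $272 billion: an RBA asset is shed → −$272B.
Currency deposit $208 billion: only the composition of liabilities changes → 0.
Government account inflow $56 billion: only the composition of liabilities changes → 0.
Net: 378 − 272 + 0 + 0 = +$106 billion.

+$106 billion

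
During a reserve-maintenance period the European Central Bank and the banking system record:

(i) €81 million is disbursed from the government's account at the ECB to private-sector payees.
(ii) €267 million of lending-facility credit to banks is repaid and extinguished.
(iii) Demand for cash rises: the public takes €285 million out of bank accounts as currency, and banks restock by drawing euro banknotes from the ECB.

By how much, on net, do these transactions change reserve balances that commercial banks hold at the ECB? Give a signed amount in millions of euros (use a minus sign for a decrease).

-€471 million

Government spending €81 million: government payments flow into bank reserve accounts → +€81M.
Discount-window repayment €267 million: repayment is debited from reserves → −€267M.
Currency withdrawal €285 million: banks swap reserves for currency → −€285M.
Net: 81 − 267 − 285 = -€471 million.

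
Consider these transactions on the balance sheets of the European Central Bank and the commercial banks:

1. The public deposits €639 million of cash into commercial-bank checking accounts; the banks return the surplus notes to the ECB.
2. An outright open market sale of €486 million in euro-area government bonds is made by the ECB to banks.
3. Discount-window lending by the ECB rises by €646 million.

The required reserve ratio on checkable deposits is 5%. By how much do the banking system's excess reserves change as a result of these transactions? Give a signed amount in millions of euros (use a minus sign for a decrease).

Currency deposit €639 million: reserves +€639M, deposits +€639M.
OMO sale (to banks) €486 million: reserves −€486M, deposits 0.
Discount-window loan €646 million: reserves +€646M, deposits 0.
Totals: Δreserves = +€799M, Δdeposits = +€639M.
Δrequired reserves = 5% × +€639M = +€31.95M.
Δexcess reserves = Δreserves − Δrequired = +€799M − (+€31.95M) = +€767.05 million.

+€767.05 million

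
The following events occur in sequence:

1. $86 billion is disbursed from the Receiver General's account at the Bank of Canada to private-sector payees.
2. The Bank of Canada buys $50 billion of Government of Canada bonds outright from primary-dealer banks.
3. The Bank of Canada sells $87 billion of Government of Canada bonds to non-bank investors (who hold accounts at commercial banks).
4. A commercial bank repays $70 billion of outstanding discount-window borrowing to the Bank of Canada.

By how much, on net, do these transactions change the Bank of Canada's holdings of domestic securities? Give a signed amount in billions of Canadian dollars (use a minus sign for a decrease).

Government spending $86 billion: the Bank of Canada's securities portfolio is untouched → 0.
OMO purchase (from banks) $50 billion: securities added to the Bank of Canada's portfolio → +$50B.
Asset sale (to non-banks) $87 billion: securities removed from the Bank of Canada's portfolio → −$87B.
Discount-window repayment $70 billion: the Bank of Canada's securities portfolio is untouched → 0.
Net: 0 + 50 − 87 + 0 = -$37 billion.

-$37 billion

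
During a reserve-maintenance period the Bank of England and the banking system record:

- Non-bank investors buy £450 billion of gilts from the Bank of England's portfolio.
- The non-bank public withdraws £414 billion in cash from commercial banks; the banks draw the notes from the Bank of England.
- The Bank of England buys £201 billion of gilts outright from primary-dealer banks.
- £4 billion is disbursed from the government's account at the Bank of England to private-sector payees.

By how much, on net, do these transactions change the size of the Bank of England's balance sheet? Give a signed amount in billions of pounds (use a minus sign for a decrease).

-£249 billion

Asset sale (to non-banks) £450 billion: a Bank of England asset is shed → −£450B.
Currency withdrawal £414 billion: only the composition of liabilities changes → 0.
OMO purchase (from banks) £201 billion: a Bank of England asset is acquired → +£201B.
Government spending £4 billion: only the composition of liabilities changes → 0.
Net: −450 + 0 + 201 + 0 = -£249 billion.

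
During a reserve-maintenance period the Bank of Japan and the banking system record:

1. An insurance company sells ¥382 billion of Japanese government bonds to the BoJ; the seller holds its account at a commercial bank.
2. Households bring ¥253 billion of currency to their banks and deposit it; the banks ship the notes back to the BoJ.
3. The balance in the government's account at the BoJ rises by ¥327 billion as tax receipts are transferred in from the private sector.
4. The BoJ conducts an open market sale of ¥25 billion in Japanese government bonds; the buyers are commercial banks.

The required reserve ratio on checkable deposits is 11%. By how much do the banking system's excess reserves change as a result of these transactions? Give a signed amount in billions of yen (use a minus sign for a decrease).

Asset purchase (from non-banks) ¥382 billion: reserves +¥382B, deposits +¥382B.
Currency deposit ¥253 billion: reserves +¥253B, deposits +¥253B.
Government account inflow ¥327 billion: reserves −¥327B, deposits −¥327B.
OMO sale (to banks) ¥25 billion: reserves −¥25B, deposits 0.
Totals: Δreserves = +¥283B, Δdeposits = +¥308B.
Δrequired reserves = 11% × +¥308B = +¥33.88B.
Δexcess reserves = Δreserves − Δrequired = +¥283B − (+¥33.88B) = +¥249.12 billion.

+¥249.12 billion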